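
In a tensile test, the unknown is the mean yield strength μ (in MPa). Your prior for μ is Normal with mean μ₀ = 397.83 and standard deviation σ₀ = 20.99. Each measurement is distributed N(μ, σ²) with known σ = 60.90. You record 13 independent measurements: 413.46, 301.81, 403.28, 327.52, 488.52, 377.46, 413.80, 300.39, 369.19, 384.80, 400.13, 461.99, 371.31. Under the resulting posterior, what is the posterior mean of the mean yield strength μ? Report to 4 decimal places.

390.4470

For Normal data with known variance σ², a Normal(μ₀, σ₀²) prior on μ is conjugate. Posterior precision = 1/σ₀² + n/σ²; posterior mean is the precision-weighted average of μ₀ and x̄.
Σxᵢ = 413.46 + 301.81 + 403.28 + 327.52 + 488.52 + 377.46 + 413.80 + 300.39 + 369.19 + 384.80 + 400.13 + 461.99 + 371.31 = 5013.66, so n·x̄ = 5013.66.
σ₀² = 20.99² = 440.5801, σ² = 60.90² = 3708.81; σ² + n·σ₀² = 3708.81 + 13·440.5801 = 9436.3513.
Posterior mean = (μ₀/σ₀² + n·x̄/σ²)/(1/σ₀² + n/σ²) = (σ²·μ₀ + σ₀²·n·x̄)/(σ² + n·σ₀²) = (3708.81·397.83 + 440.5801·5013.66)/9436.3513 = 3684394.706466/9436.3513 = 390.4470.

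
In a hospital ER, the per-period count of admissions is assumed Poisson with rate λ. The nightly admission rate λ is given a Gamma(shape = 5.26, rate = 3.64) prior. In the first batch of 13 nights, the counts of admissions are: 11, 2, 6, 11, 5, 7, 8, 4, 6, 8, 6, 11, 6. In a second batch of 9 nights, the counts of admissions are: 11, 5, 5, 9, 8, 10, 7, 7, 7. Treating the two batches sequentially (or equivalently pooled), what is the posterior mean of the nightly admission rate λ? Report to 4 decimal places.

6.4454

With a Gamma(shape α, rate β) prior, the Poisson likelihood is conjugate: the posterior is Gamma(α + ΣXᵢ, β + n).
Batch 1: sum of counts S = 91 over n = 13 nights.
After batch 1: Gamma(α+S, β+n) = Gamma(5.26+91, 3.64+13) = Gamma(96.26, 16.64).
Batch 2: sum of counts S = 69 over n = 9 nights.
After batch 2: Gamma(α+S, β+n) = Gamma(96.26+69, 16.64+9) = Gamma(165.26, 25.64).
Posterior mean = α/β = 165.26/25.64 = 6.4454.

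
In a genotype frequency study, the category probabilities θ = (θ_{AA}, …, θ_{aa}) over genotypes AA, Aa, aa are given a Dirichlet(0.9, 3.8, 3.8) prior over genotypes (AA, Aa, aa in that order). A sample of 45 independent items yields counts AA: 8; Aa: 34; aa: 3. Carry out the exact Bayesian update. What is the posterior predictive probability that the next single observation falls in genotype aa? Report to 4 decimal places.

The Dirichlet prior is conjugate to the Multinomial likelihood: each posterior αⱼ = prior αⱼ + observed count nⱼ.
Posterior concentration: (8.9, 37.8, 6.8), total = 53.5.
P(next = aa | data) = α_{aa}/Σα = 0.1271.

0.1271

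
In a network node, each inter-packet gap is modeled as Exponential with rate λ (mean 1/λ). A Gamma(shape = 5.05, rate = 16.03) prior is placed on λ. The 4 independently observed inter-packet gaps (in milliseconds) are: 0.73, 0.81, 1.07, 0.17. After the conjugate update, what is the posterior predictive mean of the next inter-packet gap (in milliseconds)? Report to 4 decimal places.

2.3366

With a Gamma(shape α, rate β) prior on the exponential rate λ, the posterior after n observations with total T = Σxᵢ is Gamma(α+n, β+T).
Sum of observations T = 2.78 milliseconds; n = 4.
Posterior: Gamma(5.05+4, 16.03+2.78) = Gamma(9.05, 18.81).
The predictive distribution for the next observation is Lomax; its mean is β/(α−1) = 18.81/8.05 = 2.3366.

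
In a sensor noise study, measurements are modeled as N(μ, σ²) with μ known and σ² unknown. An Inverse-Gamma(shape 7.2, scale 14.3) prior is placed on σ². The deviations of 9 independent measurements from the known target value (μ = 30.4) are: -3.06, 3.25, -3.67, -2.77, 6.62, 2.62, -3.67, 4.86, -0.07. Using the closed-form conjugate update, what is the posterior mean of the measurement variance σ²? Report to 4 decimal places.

7.3575

With known mean μ and an Inverse-Gamma(α, β) prior on σ², the Normal likelihood is conjugate: posterior is Inv-Gamma(α + n/2, β + Σ(xᵢ−μ)²/2).
Σ(xᵢ−μ)² = (-3.06)² + (3.25)² + (-3.67)² + (-2.77)² + (6.62)² + (2.62)² + (-3.67)² + (4.86)² + (-0.07)² = 128.8501.
Posterior: Inv-Gamma(7.2 + 9/2, 14.3 + 128.8501/2) = Inv-Gamma(11.70, 78.72505).
E[σ²|data] = β/(α−1) = 78.72505/10.70 = 7.3575.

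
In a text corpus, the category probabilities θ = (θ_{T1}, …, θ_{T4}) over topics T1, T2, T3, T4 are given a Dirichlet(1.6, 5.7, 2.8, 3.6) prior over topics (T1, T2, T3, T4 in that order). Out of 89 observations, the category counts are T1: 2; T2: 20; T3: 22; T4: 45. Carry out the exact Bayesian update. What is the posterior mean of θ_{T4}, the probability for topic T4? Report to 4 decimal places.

The Dirichlet prior is conjugate to the Multinomial likelihood: each posterior αⱼ = prior αⱼ + observed count nⱼ.
Posterior concentration: (3.6, 25.7, 24.8, 48.6), total = 102.7.
E[θ_{T4}|data] = α_{T4}/Σα = 48.6/102.7 = 0.4732.

0.4732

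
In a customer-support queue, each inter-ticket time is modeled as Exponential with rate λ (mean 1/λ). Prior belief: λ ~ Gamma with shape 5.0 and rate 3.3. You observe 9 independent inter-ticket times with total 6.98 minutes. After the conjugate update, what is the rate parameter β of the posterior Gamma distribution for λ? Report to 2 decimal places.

10.28

With a Gamma(shape α, rate β) prior on the exponential rate λ, the posterior after n observations with total T = Σxᵢ is Gamma(α+n, β+T).
Posterior: Gamma(5.0+9, 3.3+6.98) = Gamma(14.0, 10.28).
Posterior β = 10.28.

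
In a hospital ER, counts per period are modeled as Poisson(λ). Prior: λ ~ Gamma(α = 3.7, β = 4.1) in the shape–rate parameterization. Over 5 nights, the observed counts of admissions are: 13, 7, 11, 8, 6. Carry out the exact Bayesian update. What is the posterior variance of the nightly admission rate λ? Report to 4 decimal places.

0.5881

With a Gamma(shape α, rate β) prior, the Poisson likelihood is conjugate: the posterior is Gamma(α + ΣXᵢ, β + n).
Sum of counts S = 45 over n = 5 nights.
Posterior: Gamma(α+S, β+n) = Gamma(3.7+45, 4.1+5) = Gamma(48.7, 9.1).
Var = α/β² = 48.7/9.1² = 0.5881.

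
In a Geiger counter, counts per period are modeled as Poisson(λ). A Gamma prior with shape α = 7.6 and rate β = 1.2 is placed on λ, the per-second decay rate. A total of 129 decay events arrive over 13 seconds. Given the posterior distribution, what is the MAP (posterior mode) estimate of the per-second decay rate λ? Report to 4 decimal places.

With a Gamma(shape α, rate β) prior, the Poisson likelihood is conjugate: the posterior is Gamma(α + ΣXᵢ, β + n).
Posterior: Gamma(α+S, β+n) = Gamma(7.6+129, 1.2+13) = Gamma(136.6, 14.2).
Mode of Gamma(α,β) for α≥1 is (α−1)/β = 135.6/14.2 = 9.5493.

9.5493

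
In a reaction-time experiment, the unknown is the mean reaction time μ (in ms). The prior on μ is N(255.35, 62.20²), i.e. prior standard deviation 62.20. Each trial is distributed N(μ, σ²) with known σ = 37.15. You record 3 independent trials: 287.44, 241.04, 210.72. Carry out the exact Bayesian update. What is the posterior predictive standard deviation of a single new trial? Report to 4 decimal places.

42.3234

For Normal data with known variance σ², a Normal(μ₀, σ₀²) prior on μ is conjugate. Posterior precision = 1/σ₀² + n/σ²; posterior mean is the precision-weighted average of μ₀ and x̄.
σ₀² = 62.20² = 3868.84, σ² = 37.15² = 1380.1225; σ² + n·σ₀² = 1380.1225 + 3·3868.84 = 12986.6425.
Posterior precision = 1/σ₀² + n/σ² = 1/3868.84 + 3/1380.1225 = (σ² + n·σ₀²)/(σ₀²σ²) = 12986.6425/(3868.84·1380.1225); posterior variance σₙ² = σ₀²σ²/(σ² + n·σ₀²) = 3868.84·1380.1225/12986.6425 = 411.151160.
Predictive variance for one new observation = σₙ² + σ² = 3868.84·1380.1225/12986.6425 + 1380.1225 = σ²·(σ₀² + 12986.6425)/12986.6425 = 1380.1225·16855.4825/12986.6425 = 1791.273660; SD = √(1380.1225·16855.4825/12986.6425) = 42.3234.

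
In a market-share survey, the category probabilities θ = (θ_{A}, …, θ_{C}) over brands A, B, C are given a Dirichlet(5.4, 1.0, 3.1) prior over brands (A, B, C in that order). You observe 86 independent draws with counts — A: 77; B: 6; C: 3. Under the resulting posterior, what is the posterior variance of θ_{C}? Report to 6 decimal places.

0.000620

The Dirichlet prior is conjugate to the Multinomial likelihood: each posterior αⱼ = prior αⱼ + observed count nⱼ.
Posterior concentration: (82.4, 7.0, 6.1), total = 95.5.
Var[θ_j] = α_j(Σα−α_j)/((Σα)²(Σα+1)) = 6.1·89.4/(95.5²·96.5) = 0.000620.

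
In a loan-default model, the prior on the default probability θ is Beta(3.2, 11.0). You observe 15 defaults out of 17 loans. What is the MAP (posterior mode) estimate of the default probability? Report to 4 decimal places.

The Beta prior is conjugate to a Binomial/Bernoulli likelihood; the update adds successes to α and failures to β.
Posterior: Beta(α+k, β+n−k) = Beta(3.2+15, 11.0+2) = Beta(18.2, 13.0).
Mode of Beta(a,b) for a,b>1 is (a−1)/(a+b−2) = 17.2/29.2 = 0.5890.

0.5890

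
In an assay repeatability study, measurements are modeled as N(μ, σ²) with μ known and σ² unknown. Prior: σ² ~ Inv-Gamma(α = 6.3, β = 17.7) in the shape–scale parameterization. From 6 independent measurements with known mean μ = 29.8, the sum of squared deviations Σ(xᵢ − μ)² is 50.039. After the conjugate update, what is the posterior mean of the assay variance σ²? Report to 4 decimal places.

5.1469

With known mean μ and an Inverse-Gamma(α, β) prior on σ², the Normal likelihood is conjugate: posterior is Inv-Gamma(α + n/2, β + Σ(xᵢ−μ)²/2).
Posterior: Inv-Gamma(6.3 + 6/2, 17.7 + 50.039/2) = Inv-Gamma(9.30, 42.7195).
E[σ²|data] = β/(α−1) = 42.7195/8.30 = 5.1469.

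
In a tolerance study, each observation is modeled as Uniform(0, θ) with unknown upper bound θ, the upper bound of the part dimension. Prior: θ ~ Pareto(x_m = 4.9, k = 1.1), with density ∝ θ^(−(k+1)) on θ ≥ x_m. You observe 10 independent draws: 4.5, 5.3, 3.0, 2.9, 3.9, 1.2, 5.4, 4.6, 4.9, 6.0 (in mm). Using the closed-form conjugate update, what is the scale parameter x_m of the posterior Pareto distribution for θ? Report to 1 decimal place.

A Pareto(scale x_m, shape k) prior on the upper bound θ of Uniform(0, θ) is conjugate: posterior is Pareto(max(x_m, max xᵢ), k + n).
Sample maximum = 6.0; prior scale x_m = 4.9 → posterior scale = max = 6.0.
Posterior shape = 1.1 + 10 = 11.1.
Posterior scale x_m = 6.0.

6.0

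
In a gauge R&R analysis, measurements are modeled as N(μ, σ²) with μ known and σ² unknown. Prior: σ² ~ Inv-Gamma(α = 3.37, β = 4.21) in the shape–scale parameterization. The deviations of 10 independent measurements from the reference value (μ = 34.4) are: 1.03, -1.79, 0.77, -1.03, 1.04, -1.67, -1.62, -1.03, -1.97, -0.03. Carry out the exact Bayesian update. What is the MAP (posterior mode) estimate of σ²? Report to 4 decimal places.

With known mean μ and an Inverse-Gamma(α, β) prior on σ², the Normal likelihood is conjugate: posterior is Inv-Gamma(α + n/2, β + Σ(xᵢ−μ)²/2).
Σ(xᵢ−μ)² = (1.03)² + (-1.79)² + (0.77)² + (-1.03)² + (1.04)² + (-1.67)² + (-1.62)² + (-1.03)² + (-1.97)² + (-0.03)² = 17.3564.
Posterior: Inv-Gamma(3.37 + 10/2, 4.21 + 17.3564/2) = Inv-Gamma(8.37, 12.88820).
Mode = β/(α+1) = 12.88820/9.37 = 1.3755.

1.3755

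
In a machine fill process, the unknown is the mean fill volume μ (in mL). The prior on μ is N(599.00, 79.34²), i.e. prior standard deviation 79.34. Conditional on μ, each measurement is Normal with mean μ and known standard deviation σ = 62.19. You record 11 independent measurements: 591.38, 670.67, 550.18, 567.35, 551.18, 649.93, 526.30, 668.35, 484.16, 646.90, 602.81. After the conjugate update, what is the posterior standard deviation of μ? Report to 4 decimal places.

18.2483

For Normal data with known variance σ², a Normal(μ₀, σ₀²) prior on μ is conjugate. Posterior precision = 1/σ₀² + n/σ²; posterior mean is the precision-weighted average of μ₀ and x̄.
σ₀² = 79.34² = 6294.8356, σ² = 62.19² = 3867.5961; σ² + n·σ₀² = 3867.5961 + 11·6294.8356 = 73110.7877.
Posterior precision = 1/σ₀² + n/σ² = 1/6294.8356 + 11/3867.5961 = (σ² + n·σ₀²)/(σ₀²σ²) = 73110.7877/(6294.8356·3867.5961); posterior variance σₙ² = σ₀²σ²/(σ² + n·σ₀²) = 6294.8356·3867.5961/73110.7877 = 332.999854.
Posterior SD = √σₙ² = √(6294.8356·3867.5961/73110.7877) = 18.2483.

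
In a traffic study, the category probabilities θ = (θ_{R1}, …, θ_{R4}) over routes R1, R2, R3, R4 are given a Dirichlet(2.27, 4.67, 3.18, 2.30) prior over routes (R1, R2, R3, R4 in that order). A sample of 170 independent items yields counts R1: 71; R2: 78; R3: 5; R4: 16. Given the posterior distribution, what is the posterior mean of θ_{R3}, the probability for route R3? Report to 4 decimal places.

The Dirichlet prior is conjugate to the Multinomial likelihood: each posterior αⱼ = prior αⱼ + observed count nⱼ.
Posterior concentration: (73.27, 82.67, 8.18, 18.30), total = 182.42.
E[θ_{R3}|data] = α_{R3}/Σα = 8.18/182.42 = 0.0448.

0.0448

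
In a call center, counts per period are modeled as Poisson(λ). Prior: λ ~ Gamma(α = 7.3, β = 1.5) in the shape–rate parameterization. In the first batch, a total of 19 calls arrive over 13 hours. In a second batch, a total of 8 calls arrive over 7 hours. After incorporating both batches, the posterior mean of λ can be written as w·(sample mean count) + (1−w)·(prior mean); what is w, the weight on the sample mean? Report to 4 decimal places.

0.9302

With a Gamma(shape α, rate β) prior, the Poisson likelihood is conjugate: the posterior is Gamma(α + ΣXᵢ, β + n).
Total number of hours: n = 13 + 7 = 20.
Posterior mean = (α₀+S)/(β₀+n) = [n/(β₀+n)]·(S/n) + [β₀/(β₀+n)]·(α₀/β₀), so only n and β₀ enter the weight.
Weight on data w = n/(β₀+n) = 20/(1.5+20) = 20/21.5 = 0.9302.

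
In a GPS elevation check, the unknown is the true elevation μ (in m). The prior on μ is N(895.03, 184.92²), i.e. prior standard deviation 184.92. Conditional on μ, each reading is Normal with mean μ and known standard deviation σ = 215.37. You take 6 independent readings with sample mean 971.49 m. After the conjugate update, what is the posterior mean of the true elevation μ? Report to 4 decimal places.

957.3916

For Normal data with known variance σ², a Normal(μ₀, σ₀²) prior on μ is conjugate. Posterior precision = 1/σ₀² + n/σ²; posterior mean is the precision-weighted average of μ₀ and x̄.
n·x̄ = 6·971.49 = 5828.94.
σ₀² = 184.92² = 34195.4064, σ² = 215.37² = 46384.2369; σ² + n·σ₀² = 46384.2369 + 6·34195.4064 = 251556.6753.
Posterior mean = (μ₀/σ₀² + n·x̄/σ²)/(1/σ₀² + n/σ²) = (σ²·μ₀ + σ₀²·n·x̄)/(σ² + n·σ₀²) = (46384.2369·895.03 + 34195.4064·5828.94)/251556.6753 = 240838255.733823/251556.6753 = 957.3916.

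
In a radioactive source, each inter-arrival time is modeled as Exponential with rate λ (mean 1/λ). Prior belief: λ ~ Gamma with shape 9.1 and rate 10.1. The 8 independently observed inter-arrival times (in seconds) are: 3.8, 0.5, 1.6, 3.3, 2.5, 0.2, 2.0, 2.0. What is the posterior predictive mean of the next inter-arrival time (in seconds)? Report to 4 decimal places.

1.6149

With a Gamma(shape α, rate β) prior on the exponential rate λ, the posterior after n observations with total T = Σxᵢ is Gamma(α+n, β+T).
Sum of observations T = 15.9 seconds; n = 8.
Posterior: Gamma(9.1+8, 10.1+15.9) = Gamma(17.1, 26.0).
The predictive distribution for the next observation is Lomax; its mean is β/(α−1) = 26.0/16.1 = 1.6149.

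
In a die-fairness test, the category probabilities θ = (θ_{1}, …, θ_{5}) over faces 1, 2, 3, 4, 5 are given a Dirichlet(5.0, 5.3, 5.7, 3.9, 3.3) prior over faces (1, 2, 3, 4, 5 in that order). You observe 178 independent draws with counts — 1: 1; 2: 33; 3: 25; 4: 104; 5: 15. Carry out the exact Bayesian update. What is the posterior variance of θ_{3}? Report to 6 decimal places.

0.000639

The Dirichlet prior is conjugate to the Multinomial likelihood: each posterior αⱼ = prior αⱼ + observed count nⱼ.
Posterior concentration: (6.0, 38.3, 30.7, 107.9, 18.3), total = 201.2.
Var[θ_j] = α_j(Σα−α_j)/((Σα)²(Σα+1)) = 30.7·170.5/(201.2²·202.2) = 0.000639.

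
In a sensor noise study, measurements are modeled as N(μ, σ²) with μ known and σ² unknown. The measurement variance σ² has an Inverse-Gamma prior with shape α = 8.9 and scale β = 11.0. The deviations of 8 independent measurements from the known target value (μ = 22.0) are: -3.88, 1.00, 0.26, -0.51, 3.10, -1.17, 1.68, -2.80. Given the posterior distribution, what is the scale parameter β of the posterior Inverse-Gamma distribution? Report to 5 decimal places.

With known mean μ and an Inverse-Gamma(α, β) prior on σ², the Normal likelihood is conjugate: posterior is Inv-Gamma(α + n/2, β + Σ(xᵢ−μ)²/2).
Σ(xᵢ−μ)² = (-3.88)² + (1.00)² + (0.26)² + (-0.51)² + (3.10)² + (-1.17)² + (1.68)² + (-2.80)² = 38.0234.
Posterior: Inv-Gamma(8.9 + 8/2, 11.0 + 38.0234/2) = Inv-Gamma(12.90, 30.01170).
Posterior β = 30.01170.

30.01170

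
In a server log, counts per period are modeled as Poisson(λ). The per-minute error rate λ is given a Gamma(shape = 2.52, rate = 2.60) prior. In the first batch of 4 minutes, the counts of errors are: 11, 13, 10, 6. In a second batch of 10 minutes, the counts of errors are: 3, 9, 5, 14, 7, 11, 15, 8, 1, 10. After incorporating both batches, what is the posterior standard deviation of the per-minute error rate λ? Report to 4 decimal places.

With a Gamma(shape α, rate β) prior, the Poisson likelihood is conjugate: the posterior is Gamma(α + ΣXᵢ, β + n).
Batch 1: sum of counts S = 40 over n = 4 minutes.
After batch 1: Gamma(α+S, β+n) = Gamma(2.52+40, 2.60+4) = Gamma(42.52, 6.60).
Batch 2: sum of counts S = 83 over n = 10 minutes.
After batch 2: Gamma(α+S, β+n) = Gamma(42.52+83, 6.60+10) = Gamma(125.52, 16.60).
SD = √α/β = √125.52/16.60 = 0.6749.

0.6749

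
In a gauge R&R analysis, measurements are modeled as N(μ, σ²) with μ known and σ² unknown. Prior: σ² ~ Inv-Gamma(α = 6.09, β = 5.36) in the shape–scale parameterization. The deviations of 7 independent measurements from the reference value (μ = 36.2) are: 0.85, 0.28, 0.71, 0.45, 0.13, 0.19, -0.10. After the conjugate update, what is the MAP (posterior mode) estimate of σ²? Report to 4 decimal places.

With known mean μ and an Inverse-Gamma(α, β) prior on σ², the Normal likelihood is conjugate: posterior is Inv-Gamma(α + n/2, β + Σ(xᵢ−μ)²/2).
Σ(xᵢ−μ)² = (0.85)² + (0.28)² + (0.71)² + (0.45)² + (0.13)² + (0.19)² + (-0.10)² = 1.5705.
Posterior: Inv-Gamma(6.09 + 7/2, 5.36 + 1.5705/2) = Inv-Gamma(9.59, 6.14525).
Mode = β/(α+1) = 6.14525/10.59 = 0.5803.

0.5803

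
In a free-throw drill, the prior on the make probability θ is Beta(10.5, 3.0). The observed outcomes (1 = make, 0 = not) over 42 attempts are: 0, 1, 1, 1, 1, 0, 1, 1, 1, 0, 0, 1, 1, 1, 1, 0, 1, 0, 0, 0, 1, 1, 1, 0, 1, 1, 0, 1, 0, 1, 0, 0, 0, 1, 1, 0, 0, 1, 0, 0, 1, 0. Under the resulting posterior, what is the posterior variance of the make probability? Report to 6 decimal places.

0.004235

The Beta prior is conjugate to a Binomial/Bernoulli likelihood; the update adds successes to α and failures to β.
Posterior: Beta(α+k, β+n−k) = Beta(10.5+23, 3.0+19) = Beta(33.5, 22.0).
Var = αβ/((α+β)²(α+β+1)) = 33.5·22.0/(55.5²·56.5) = 0.004235.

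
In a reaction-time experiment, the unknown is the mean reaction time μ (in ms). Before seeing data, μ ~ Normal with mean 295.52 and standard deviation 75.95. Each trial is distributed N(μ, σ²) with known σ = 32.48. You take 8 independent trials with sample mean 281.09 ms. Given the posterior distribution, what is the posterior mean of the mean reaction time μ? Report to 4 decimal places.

For Normal data with known variance σ², a Normal(μ₀, σ₀²) prior on μ is conjugate. Posterior precision = 1/σ₀² + n/σ²; posterior mean is the precision-weighted average of μ₀ and x̄.
n·x̄ = 8·281.09 = 2248.72.
σ₀² = 75.95² = 5768.4025, σ² = 32.48² = 1054.9504; σ² + n·σ₀² = 1054.9504 + 8·5768.4025 = 47202.1704.
Posterior mean = (μ₀/σ₀² + n·x̄/σ²)/(1/σ₀² + n/σ²) = (σ²·μ₀ + σ₀²·n·x̄)/(σ² + n·σ₀²) = (1054.9504·295.52 + 5768.4025·2248.72)/47202.1704 = 13283281.012008/47202.1704 = 281.4125.

281.4125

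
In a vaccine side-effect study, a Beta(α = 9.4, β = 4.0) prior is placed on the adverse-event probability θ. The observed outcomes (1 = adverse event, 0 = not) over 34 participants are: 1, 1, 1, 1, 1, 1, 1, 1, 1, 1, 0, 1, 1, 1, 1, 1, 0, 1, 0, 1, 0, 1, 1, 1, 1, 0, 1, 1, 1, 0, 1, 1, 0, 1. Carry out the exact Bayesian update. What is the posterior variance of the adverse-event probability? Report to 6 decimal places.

The Beta prior is conjugate to a Binomial/Bernoulli likelihood; the update adds successes to α and failures to β.
Posterior: Beta(α+k, β+n−k) = Beta(9.4+27, 4.0+7) = Beta(36.4, 11.0).
Var = αβ/((α+β)²(α+β+1)) = 36.4·11.0/(47.4²·48.4) = 0.003682.

0.003682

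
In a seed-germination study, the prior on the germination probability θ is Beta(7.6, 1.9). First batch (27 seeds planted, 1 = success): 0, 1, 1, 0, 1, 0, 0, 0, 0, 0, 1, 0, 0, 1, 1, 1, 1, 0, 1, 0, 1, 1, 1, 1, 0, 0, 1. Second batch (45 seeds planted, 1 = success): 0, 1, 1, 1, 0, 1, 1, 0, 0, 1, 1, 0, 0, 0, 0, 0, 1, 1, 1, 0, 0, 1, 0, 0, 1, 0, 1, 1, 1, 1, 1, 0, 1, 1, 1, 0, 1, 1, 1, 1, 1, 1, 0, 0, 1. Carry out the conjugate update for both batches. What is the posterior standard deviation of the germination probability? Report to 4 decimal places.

The Beta prior is conjugate to a Binomial/Bernoulli likelihood; the update adds successes to α and failures to β.
After batch 1: Beta(7.6+14, 1.9+13) = Beta(21.6, 14.9).
After batch 2: Beta(21.6+27, 14.9+18) = Beta(48.6, 32.9).
Var = αβ/((α+β)²(α+β+1)) = 48.6·32.9/(81.5²·82.5) = 0.00291785; SD = √0.00291785 = 0.0540.

0.0540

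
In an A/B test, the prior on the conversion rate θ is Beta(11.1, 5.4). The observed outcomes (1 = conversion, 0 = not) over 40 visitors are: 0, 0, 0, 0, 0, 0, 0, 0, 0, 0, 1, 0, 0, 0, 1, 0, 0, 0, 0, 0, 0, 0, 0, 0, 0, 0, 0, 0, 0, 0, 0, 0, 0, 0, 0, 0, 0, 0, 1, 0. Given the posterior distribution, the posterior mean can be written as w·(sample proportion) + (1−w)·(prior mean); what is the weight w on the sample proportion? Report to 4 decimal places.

The Beta prior is conjugate to a Binomial/Bernoulli likelihood; the update adds successes to α and failures to β.
Posterior mean = (α₀+k)/(α₀+β₀+n) = [n/(α₀+β₀+n)]·(k/n) + [(α₀+β₀)/(α₀+β₀+n)]·α₀/(α₀+β₀), so only n and the prior enter the weight.
The weight on the data is w = n/(α₀+β₀+n) = 40/(11.1+5.4+40) = 40/56.5 = 0.7080.

0.7080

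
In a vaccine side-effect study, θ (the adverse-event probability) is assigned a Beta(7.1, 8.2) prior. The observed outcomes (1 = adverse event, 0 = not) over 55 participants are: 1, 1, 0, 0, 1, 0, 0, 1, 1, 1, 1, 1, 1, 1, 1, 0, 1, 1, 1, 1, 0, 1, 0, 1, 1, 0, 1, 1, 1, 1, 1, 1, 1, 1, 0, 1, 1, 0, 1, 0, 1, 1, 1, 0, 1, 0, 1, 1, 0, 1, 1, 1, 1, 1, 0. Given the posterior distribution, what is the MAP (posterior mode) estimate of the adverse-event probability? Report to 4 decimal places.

0.6750

The Beta prior is conjugate to a Binomial/Bernoulli likelihood; the update adds successes to α and failures to β.
Posterior: Beta(α+k, β+n−k) = Beta(7.1+40, 8.2+15) = Beta(47.1, 23.2).
Mode of Beta(a,b) for a,b>1 is (a−1)/(a+b−2) = 46.1/68.3 = 0.6750.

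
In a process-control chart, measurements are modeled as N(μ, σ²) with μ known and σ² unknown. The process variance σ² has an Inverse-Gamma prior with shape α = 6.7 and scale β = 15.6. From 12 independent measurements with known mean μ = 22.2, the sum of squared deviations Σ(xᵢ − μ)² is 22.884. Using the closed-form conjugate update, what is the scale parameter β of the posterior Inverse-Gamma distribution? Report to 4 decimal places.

With known mean μ and an Inverse-Gamma(α, β) prior on σ², the Normal likelihood is conjugate: posterior is Inv-Gamma(α + n/2, β + Σ(xᵢ−μ)²/2).
Posterior: Inv-Gamma(6.7 + 12/2, 15.6 + 22.884/2) = Inv-Gamma(12.70, 27.0420).
Posterior β = 27.0420.

27.0420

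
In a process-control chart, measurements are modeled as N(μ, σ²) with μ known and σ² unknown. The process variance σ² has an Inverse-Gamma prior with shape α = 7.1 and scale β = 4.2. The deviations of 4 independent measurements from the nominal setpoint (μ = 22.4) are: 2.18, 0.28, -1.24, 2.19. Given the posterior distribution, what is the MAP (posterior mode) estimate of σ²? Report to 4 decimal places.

With known mean μ and an Inverse-Gamma(α, β) prior on σ², the Normal likelihood is conjugate: posterior is Inv-Gamma(α + n/2, β + Σ(xᵢ−μ)²/2).
Σ(xᵢ−μ)² = (2.18)² + (0.28)² + (-1.24)² + (2.19)² = 11.1645.
Posterior: Inv-Gamma(7.1 + 4/2, 4.2 + 11.1645/2) = Inv-Gamma(9.10, 9.78225).
Mode = β/(α+1) = 9.78225/10.10 = 0.9685.

0.9685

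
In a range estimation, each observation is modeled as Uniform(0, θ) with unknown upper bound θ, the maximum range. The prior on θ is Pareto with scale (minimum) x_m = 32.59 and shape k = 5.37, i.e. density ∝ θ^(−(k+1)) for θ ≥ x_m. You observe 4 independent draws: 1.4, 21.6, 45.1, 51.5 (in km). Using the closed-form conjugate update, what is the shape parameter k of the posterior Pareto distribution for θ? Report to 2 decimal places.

9.37

A Pareto(scale x_m, shape k) prior on the upper bound θ of Uniform(0, θ) is conjugate: posterior is Pareto(max(x_m, max xᵢ), k + n).
Sample maximum = 51.5; prior scale x_m = 32.59 → posterior scale = max = 51.50.
Posterior shape = 5.37 + 4 = 9.37.
Posterior shape k = 9.37.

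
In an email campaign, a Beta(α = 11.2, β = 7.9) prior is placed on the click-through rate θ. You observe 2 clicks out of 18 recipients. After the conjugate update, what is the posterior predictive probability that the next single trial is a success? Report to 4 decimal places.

The Beta prior is conjugate to a Binomial/Bernoulli likelihood; the update adds successes to α and failures to β.
Posterior: Beta(α+k, β+n−k) = Beta(11.2+2, 7.9+16) = Beta(13.2, 23.9).
For a single future Bernoulli trial, P(success | data) = α/(α+β) = 0.3558.

0.3558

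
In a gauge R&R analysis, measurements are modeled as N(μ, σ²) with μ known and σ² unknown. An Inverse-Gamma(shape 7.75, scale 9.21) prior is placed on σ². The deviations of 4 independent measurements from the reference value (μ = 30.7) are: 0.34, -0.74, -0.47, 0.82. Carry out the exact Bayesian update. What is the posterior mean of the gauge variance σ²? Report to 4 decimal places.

With known mean μ and an Inverse-Gamma(α, β) prior on σ², the Normal likelihood is conjugate: posterior is Inv-Gamma(α + n/2, β + Σ(xᵢ−μ)²/2).
Σ(xᵢ−μ)² = (0.34)² + (-0.74)² + (-0.47)² + (0.82)² = 1.5565.
Posterior: Inv-Gamma(7.75 + 4/2, 9.21 + 1.5565/2) = Inv-Gamma(9.75, 9.98825).
E[σ²|data] = β/(α−1) = 9.98825/8.75 = 1.1415.

1.1415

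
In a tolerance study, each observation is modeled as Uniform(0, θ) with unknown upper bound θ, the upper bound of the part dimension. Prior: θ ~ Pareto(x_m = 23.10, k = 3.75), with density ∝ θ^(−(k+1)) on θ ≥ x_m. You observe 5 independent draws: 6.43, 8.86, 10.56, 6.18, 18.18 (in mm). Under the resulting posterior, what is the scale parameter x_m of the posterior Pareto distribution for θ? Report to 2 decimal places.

A Pareto(scale x_m, shape k) prior on the upper bound θ of Uniform(0, θ) is conjugate: posterior is Pareto(max(x_m, max xᵢ), k + n).
Sample maximum = 18.18; prior scale x_m = 23.10 → posterior scale = max = 23.10.
Posterior shape = 3.75 + 5 = 8.75.
Posterior scale x_m = 23.10.

23.10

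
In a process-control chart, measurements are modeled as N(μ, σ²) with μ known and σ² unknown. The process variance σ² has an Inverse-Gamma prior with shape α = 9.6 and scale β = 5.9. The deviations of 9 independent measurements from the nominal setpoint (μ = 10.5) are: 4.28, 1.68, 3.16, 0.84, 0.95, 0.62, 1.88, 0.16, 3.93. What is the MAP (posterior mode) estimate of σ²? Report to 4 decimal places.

With known mean μ and an Inverse-Gamma(α, β) prior on σ², the Normal likelihood is conjugate: posterior is Inv-Gamma(α + n/2, β + Σ(xᵢ−μ)²/2).
Σ(xᵢ−μ)² = (4.28)² + (1.68)² + (3.16)² + (0.84)² + (0.95)² + (0.62)² + (1.88)² + (0.16)² + (3.93)² = 52.1238.
Posterior: Inv-Gamma(9.6 + 9/2, 5.9 + 52.1238/2) = Inv-Gamma(14.10, 31.96190).
Mode = β/(α+1) = 31.96190/15.10 = 2.1167.

2.1167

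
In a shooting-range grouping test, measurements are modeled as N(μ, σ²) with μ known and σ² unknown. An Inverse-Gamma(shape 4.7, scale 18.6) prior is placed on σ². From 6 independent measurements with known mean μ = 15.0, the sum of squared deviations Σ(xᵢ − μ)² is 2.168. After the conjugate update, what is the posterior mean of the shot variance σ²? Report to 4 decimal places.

2.9379

With known mean μ and an Inverse-Gamma(α, β) prior on σ², the Normal likelihood is conjugate: posterior is Inv-Gamma(α + n/2, β + Σ(xᵢ−μ)²/2).
Posterior: Inv-Gamma(4.7 + 6/2, 18.6 + 2.168/2) = Inv-Gamma(7.70, 19.6840).
E[σ²|data] = β/(α−1) = 19.6840/6.70 = 2.9379.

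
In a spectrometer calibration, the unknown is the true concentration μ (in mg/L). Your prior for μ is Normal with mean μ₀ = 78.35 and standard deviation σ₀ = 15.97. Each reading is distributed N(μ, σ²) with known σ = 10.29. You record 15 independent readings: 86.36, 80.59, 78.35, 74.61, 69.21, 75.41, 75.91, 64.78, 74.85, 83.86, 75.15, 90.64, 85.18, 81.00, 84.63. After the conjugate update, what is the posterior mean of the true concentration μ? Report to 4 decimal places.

For Normal data with known variance σ², a Normal(μ₀, σ₀²) prior on μ is conjugate. Posterior precision = 1/σ₀² + n/σ²; posterior mean is the precision-weighted average of μ₀ and x̄.
Σxᵢ = 86.36 + 80.59 + 78.35 + 74.61 + 69.21 + 75.41 + 75.91 + 64.78 + 74.85 + 83.86 + 75.15 + 90.64 + 85.18 + 81.00 + 84.63 = 1180.53, so n·x̄ = 1180.53.
σ₀² = 15.97² = 255.0409, σ² = 10.29² = 105.8841; σ² + n·σ₀² = 105.8841 + 15·255.0409 = 3931.4976.
Posterior mean = (μ₀/σ₀² + n·x̄/σ²)/(1/σ₀² + n/σ²) = (σ²·μ₀ + σ₀²·n·x̄)/(σ² + n·σ₀²) = (105.8841·78.35 + 255.0409·1180.53)/3931.4976 = 309379.452912/3931.4976 = 78.6925.

78.6925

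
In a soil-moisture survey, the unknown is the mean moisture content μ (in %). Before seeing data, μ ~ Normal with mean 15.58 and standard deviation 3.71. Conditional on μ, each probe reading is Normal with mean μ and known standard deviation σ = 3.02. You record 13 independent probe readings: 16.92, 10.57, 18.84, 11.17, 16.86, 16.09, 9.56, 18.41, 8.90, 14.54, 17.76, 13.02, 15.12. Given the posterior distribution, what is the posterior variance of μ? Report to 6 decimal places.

For Normal data with known variance σ², a Normal(μ₀, σ₀²) prior on μ is conjugate. Posterior precision = 1/σ₀² + n/σ²; posterior mean is the precision-weighted average of μ₀ and x̄.
σ₀² = 3.71² = 13.7641, σ² = 3.02² = 9.1204; σ² + n·σ₀² = 9.1204 + 13·13.7641 = 188.0537.
Posterior precision = 1/σ₀² + n/σ² = 1/13.7641 + 13/9.1204 = (σ² + n·σ₀²)/(σ₀²σ²) = 188.0537/(13.7641·9.1204); posterior variance σₙ² = σ₀²σ²/(σ² + n·σ₀²) = 13.7641·9.1204/188.0537 = 0.667544.

0.667544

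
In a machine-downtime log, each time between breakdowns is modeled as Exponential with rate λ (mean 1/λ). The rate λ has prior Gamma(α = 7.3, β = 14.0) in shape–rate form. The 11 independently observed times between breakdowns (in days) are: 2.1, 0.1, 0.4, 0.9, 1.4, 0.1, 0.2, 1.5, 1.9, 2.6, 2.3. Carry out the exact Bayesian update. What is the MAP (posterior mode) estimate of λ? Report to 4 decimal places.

With a Gamma(shape α, rate β) prior on the exponential rate λ, the posterior after n observations with total T = Σxᵢ is Gamma(α+n, β+T).
Sum of observations T = 13.5 days; n = 11.
Posterior: Gamma(7.3+11, 14.0+13.5) = Gamma(18.3, 27.5).
Mode = (α−1)/β = 0.6291.

0.6291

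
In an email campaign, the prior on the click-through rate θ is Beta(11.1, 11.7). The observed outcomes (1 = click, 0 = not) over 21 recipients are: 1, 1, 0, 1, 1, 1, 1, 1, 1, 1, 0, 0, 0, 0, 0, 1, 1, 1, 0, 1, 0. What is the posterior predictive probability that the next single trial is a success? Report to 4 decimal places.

The Beta prior is conjugate to a Binomial/Bernoulli likelihood; the update adds successes to α and failures to β.
Posterior: Beta(α+k, β+n−k) = Beta(11.1+13, 11.7+8) = Beta(24.1, 19.7).
For a single future Bernoulli trial, P(success | data) = α/(α+β) = 0.5502.

0.5502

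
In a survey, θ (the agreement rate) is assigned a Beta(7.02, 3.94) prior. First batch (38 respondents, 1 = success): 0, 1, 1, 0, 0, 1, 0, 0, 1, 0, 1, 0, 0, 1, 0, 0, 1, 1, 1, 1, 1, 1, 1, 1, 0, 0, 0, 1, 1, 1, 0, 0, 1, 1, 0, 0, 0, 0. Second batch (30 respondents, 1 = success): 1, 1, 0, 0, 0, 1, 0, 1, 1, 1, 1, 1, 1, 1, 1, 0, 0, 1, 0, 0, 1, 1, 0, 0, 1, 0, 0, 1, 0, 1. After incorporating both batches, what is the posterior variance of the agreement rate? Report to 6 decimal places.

The Beta prior is conjugate to a Binomial/Bernoulli likelihood; the update adds successes to α and failures to β.
After batch 1: Beta(7.02+19, 3.94+19) = Beta(26.02, 22.94).
After batch 2: Beta(26.02+17, 22.94+13) = Beta(43.02, 35.94).
Var = αβ/((α+β)²(α+β+1)) = 43.02·35.94/(78.96²·79.96) = 0.003101.

0.003101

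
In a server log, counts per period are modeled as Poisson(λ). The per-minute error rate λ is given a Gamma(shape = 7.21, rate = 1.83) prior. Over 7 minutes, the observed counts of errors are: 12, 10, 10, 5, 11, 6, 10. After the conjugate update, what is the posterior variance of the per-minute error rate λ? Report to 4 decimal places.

With a Gamma(shape α, rate β) prior, the Poisson likelihood is conjugate: the posterior is Gamma(α + ΣXᵢ, β + n).
Sum of counts S = 64 over n = 7 minutes.
Posterior: Gamma(α+S, β+n) = Gamma(7.21+64, 1.83+7) = Gamma(71.21, 8.83).
Var = α/β² = 71.21/8.83² = 0.9133.

0.9133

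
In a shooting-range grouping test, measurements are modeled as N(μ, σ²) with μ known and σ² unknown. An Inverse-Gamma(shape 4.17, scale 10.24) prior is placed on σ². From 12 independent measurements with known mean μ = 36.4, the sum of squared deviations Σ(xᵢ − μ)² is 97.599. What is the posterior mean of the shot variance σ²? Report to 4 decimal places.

6.4383

With known mean μ and an Inverse-Gamma(α, β) prior on σ², the Normal likelihood is conjugate: posterior is Inv-Gamma(α + n/2, β + Σ(xᵢ−μ)²/2).
Posterior: Inv-Gamma(4.17 + 12/2, 10.24 + 97.599/2) = Inv-Gamma(10.17, 59.0395).
E[σ²|data] = β/(α−1) = 59.0395/9.17 = 6.4383.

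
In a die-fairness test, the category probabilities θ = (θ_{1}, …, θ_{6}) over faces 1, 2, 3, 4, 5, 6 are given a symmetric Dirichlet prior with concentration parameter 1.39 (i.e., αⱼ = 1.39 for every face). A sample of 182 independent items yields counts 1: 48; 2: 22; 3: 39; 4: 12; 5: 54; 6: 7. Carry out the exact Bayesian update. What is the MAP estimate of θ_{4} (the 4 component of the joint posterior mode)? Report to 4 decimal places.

The Dirichlet prior is conjugate to the Multinomial likelihood: each posterior αⱼ = prior αⱼ + observed count nⱼ.
Posterior concentration: (49.39, 23.39, 40.39, 13.39, 55.39, 8.39), total = 190.34.
Joint mode component: (α_{4}−1)/(Σα−K) = 12.39/184.34 = 0.0672.

0.0672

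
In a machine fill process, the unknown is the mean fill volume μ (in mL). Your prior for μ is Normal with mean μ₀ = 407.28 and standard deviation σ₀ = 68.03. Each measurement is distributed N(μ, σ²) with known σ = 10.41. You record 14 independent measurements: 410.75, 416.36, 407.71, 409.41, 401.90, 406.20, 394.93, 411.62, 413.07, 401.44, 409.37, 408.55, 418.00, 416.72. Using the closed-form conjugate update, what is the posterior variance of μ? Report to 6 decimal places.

For Normal data with known variance σ², a Normal(μ₀, σ₀²) prior on μ is conjugate. Posterior precision = 1/σ₀² + n/σ²; posterior mean is the precision-weighted average of μ₀ and x̄.
σ₀² = 68.03² = 4628.0809, σ² = 10.41² = 108.3681; σ² + n·σ₀² = 108.3681 + 14·4628.0809 = 64901.5007.
Posterior precision = 1/σ₀² + n/σ² = 1/4628.0809 + 14/108.3681 = (σ² + n·σ₀²)/(σ₀²σ²) = 64901.5007/(4628.0809·108.3681); posterior variance σₙ² = σ₀²σ²/(σ² + n·σ₀²) = 4628.0809·108.3681/64901.5007 = 7.727654.

7.727654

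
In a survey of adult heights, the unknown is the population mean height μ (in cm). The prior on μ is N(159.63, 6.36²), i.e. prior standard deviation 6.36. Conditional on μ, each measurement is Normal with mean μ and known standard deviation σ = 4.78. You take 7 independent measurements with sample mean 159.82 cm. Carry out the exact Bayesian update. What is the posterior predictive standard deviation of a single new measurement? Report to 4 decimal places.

5.0861

For Normal data with known variance σ², a Normal(μ₀, σ₀²) prior on μ is conjugate. Posterior precision = 1/σ₀² + n/σ²; posterior mean is the precision-weighted average of μ₀ and x̄.
σ₀² = 6.36² = 40.4496, σ² = 4.78² = 22.8484; σ² + n·σ₀² = 22.8484 + 7·40.4496 = 305.9956.
Posterior precision = 1/σ₀² + n/σ² = 1/40.4496 + 7/22.8484 = (σ² + n·σ₀²)/(σ₀²σ²) = 305.9956/(40.4496·22.8484); posterior variance σₙ² = σ₀²σ²/(σ² + n·σ₀²) = 40.4496·22.8484/305.9956 = 3.020333.
Predictive variance for one new observation = σₙ² + σ² = 40.4496·22.8484/305.9956 + 22.8484 = σ²·(σ₀² + 305.9956)/305.9956 = 22.8484·346.4452/305.9956 = 25.868733; SD = √(22.8484·346.4452/305.9956) = 5.0861.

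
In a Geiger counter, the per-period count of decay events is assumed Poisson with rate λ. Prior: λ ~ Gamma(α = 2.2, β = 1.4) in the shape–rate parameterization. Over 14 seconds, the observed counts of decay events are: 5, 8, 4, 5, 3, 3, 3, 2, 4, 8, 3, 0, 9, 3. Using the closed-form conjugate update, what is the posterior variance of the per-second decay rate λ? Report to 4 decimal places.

0.2623

With a Gamma(shape α, rate β) prior, the Poisson likelihood is conjugate: the posterior is Gamma(α + ΣXᵢ, β + n).
Sum of counts S = 60 over n = 14 seconds.
Posterior: Gamma(α+S, β+n) = Gamma(2.2+60, 1.4+14) = Gamma(62.2, 15.4).
Var = α/β² = 62.2/15.4² = 0.2623.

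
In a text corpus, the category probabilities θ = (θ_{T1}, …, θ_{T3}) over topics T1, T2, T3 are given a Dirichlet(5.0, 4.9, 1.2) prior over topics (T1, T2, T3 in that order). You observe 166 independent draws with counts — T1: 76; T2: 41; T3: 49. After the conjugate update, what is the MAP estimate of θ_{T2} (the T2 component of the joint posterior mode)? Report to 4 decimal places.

0.2579

The Dirichlet prior is conjugate to the Multinomial likelihood: each posterior αⱼ = prior αⱼ + observed count nⱼ.
Posterior concentration: (81.0, 45.9, 50.2), total = 177.1.
Joint mode component: (α_{T2}−1)/(Σα−K) = 44.9/174.1 = 0.2579.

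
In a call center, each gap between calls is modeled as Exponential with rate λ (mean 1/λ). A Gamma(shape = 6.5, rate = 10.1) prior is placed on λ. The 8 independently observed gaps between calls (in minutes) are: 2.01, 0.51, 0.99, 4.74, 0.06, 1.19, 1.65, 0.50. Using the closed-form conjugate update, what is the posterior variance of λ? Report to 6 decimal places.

With a Gamma(shape α, rate β) prior on the exponential rate λ, the posterior after n observations with total T = Σxᵢ is Gamma(α+n, β+T).
Sum of observations T = 11.65 minutes; n = 8.
Posterior: Gamma(6.5+8, 10.1+11.65) = Gamma(14.5, 21.75).
Var = α/β² = 0.030651.

0.030651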